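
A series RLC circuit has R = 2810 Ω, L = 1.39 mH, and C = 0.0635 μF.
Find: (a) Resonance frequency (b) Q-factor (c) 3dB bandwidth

Step 1 — Resonance condition Im(Z)=0 gives ω₀ = 1/√(LC).
Step 2 — ω₀ = 1/√(0.00139·6.35e-08) = 1.064e+05 rad/s.
Step 3 — f₀ = ω₀/(2π) = 1.694e+04 Hz.
Step 4 — Series Q: Q = ω₀L/R = 1.064e+05·0.00139/2810 = 0.05265.
Step 5 — 3dB bandwidth: Δω = ω₀/Q = 2.022e+06 rad/s; BW = Δω/(2π) = 3.217e+05 Hz.

(a) f₀ = 1.694e+04 Hz  (b) Q = 0.05265  (c) BW = 3.217e+05 Hz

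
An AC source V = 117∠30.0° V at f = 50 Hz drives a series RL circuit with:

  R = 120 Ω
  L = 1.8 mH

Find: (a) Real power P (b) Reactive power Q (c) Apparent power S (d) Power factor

Step 1 — Angular frequency: ω = 2π·f = 2π·50 = 314.2 rad/s.
Step 2 — Component impedances:
  R: Z = R = 120 Ω
  L: Z = jωL = j·314.2·0.0018 = 0 + j0.5655 Ω
Step 3 — Series combination: Z_total = R + L = 120 + j0.5655 Ω = 120∠0.3° Ω.
Step 4 — Source phasor: V = 117∠30.0° V = 101.3 + j58.5 V.
Step 5 — Current: I = V / Z = 0.8467 + j0.4835 A = 0.975∠29.7° A.
Step 6 — Complex power: S = V·I* = 114.1 + j0.5376 VA.
Step 7 — Real power: P = Re(S) = 114.1 W.
Step 8 — Reactive power: Q = Im(S) = 0.5376 VAR.
Step 9 — Apparent power: |S| = 114.1 VA.
Step 10 — Power factor: PF = P/|S| = 1 (lagging).

(a) P = 114.1 W  (b) Q = 0.5376 VAR  (c) S = 114.1 VA  (d) PF = 1 (lagging)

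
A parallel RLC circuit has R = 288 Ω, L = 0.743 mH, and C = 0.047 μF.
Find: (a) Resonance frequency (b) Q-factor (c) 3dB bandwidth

Step 1 — Resonance: ω₀ = 1/√(LC) = 1/√(0.000743·4.7e-08) = 1.692e+05 rad/s.
Step 2 — f₀ = ω₀/(2π) = 2.693e+04 Hz.
Step 3 — Parallel Q: Q = R/(ω₀L) = 288/(1.692e+05·0.000743) = 2.291.
Step 4 — Bandwidth: Δω = ω₀/Q = 7.388e+04 rad/s; BW = Δω/(2π) = 1.176e+04 Hz.

(a) f₀ = 2.693e+04 Hz  (b) Q = 2.291  (c) BW = 1.176e+04 Hz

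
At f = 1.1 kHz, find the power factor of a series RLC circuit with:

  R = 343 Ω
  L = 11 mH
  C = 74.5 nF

Step 1 — Angular frequency: ω = 2π·f = 2π·1100 = 6912 rad/s.
Step 2 — Component impedances:
  R: Z = R = 343 Ω
  L: Z = jωL = j·6912·0.011 = 0 + j76.03 Ω
  C: Z = 1/(jωC) = -j/(ω·C) = 0 - j1942 Ω
Step 3 — Series combination: Z_total = R + L + C = 343 - j1866 Ω = 1897∠-79.6° Ω.
Step 4 — Power factor: PF = cos(φ) = Re(Z)/|Z| = 343/1897 = 0.1808.
Step 5 — Type: Im(Z) = -1866 ⇒ leading (phase φ = -79.6°).

PF = 0.1808 (leading, φ = -79.6°)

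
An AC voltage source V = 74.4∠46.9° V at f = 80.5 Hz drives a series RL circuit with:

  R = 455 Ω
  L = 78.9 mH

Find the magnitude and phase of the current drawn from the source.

Step 1 — Angular frequency: ω = 2π·f = 2π·80.5 = 505.8 rad/s.
Step 2 — Component impedances:
  R: Z = R = 455 Ω
  L: Z = jωL = j·505.8·0.0789 = 0 + j39.91 Ω
Step 3 — Series combination: Z_total = R + L = 455 + j39.91 Ω = 456.7∠5.0° Ω.
Step 4 — Source phasor: V = 74.4∠46.9° V = 50.84 + j54.32 V.
Step 5 — Ohm's law: I = V / Z_total = (50.84 + j54.32) / (455 + j39.91) = 0.1213 + j0.1088 A.
Step 6 — Convert to polar: |I| = 0.1629 A, ∠I = 41.9°.

I = 0.1629∠41.9° A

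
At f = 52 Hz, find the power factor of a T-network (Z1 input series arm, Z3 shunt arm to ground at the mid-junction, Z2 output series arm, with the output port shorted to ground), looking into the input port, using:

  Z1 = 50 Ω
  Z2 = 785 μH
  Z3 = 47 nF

Step 1 — Angular frequency: ω = 2π·f = 2π·52 = 326.7 rad/s.
Step 2 — Component impedances:
  Z1: Z = R = 50 Ω
  Z2: Z = jωL = j·326.7·0.000785 = 0 + j0.2565 Ω
  Z3: Z = 1/(jωC) = -j/(ω·C) = 0 - j6.512e+04 Ω
Step 3 — With the output port shorted to ground, the output series arm Z2 runs from the junction to ground; the shunt arm Z3 also runs from the junction to ground. They appear in parallel: Z3 || Z2 = 0 + j0.2565 Ω.
Step 4 — Series with input arm Z1: Z_in = Z1 + (Z3 || Z2) = 50 + j0.2565 Ω = 50∠0.3° Ω.
Step 5 — Power factor: PF = cos(φ) = Re(Z)/|Z| = 50/50 = 1.
Step 6 — Type: Im(Z) = 0.2565 ⇒ lagging (phase φ = 0.3°).

PF = 1 (lagging, φ = 0.3°)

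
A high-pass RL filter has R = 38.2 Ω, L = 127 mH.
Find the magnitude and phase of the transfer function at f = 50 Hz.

Step 1 — Angular frequency: ω = 2π·50 = 314.2 rad/s.
Step 2 — Transfer function: H(jω) = jωL/(R + jωL).
Step 3 — Numerator jωL = j·39.9; denominator R + jωL = 38.2 + j39.9.
Step 4 — H = 0.5217 + j0.4995.
Step 5 — Magnitude: |H| = 0.7223 (-2.8 dB); phase: φ = 43.8°.

|H| = 0.7223 (-2.8 dB), φ = 43.8°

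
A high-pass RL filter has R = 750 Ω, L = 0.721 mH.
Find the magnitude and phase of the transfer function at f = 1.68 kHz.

Step 1 — Angular frequency: ω = 2π·1680 = 1.056e+04 rad/s.
Step 2 — Transfer function: H(jω) = jωL/(R + jωL).
Step 3 — Numerator jωL = j·7.611; denominator R + jωL = 750 + j7.611.
Step 4 — H = 0.000103 + j0.01015.
Step 5 — Magnitude: |H| = 0.01015 (-39.9 dB); phase: φ = 89.4°.

|H| = 0.01015 (-39.9 dB), φ = 89.4°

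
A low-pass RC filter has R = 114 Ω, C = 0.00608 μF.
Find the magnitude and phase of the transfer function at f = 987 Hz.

Step 1 — Angular frequency: ω = 2π·987 = 6202 rad/s.
Step 2 — Transfer function: H(jω) = 1/(1 + jωRC).
Step 3 — Denominator: 1 + jωRC = 1 + j·6202·114·6.08e-09 = 1 + j0.004298.
Step 4 — H = 1 - j0.004298.
Step 5 — Magnitude: |H| = 1 (-0.0 dB); phase: φ = -0.2°.

|H| = 1 (-0.0 dB), φ = -0.2°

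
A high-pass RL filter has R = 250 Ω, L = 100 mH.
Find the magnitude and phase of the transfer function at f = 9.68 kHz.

Step 1 — Angular frequency: ω = 2π·9680 = 6.082e+04 rad/s.
Step 2 — Transfer function: H(jω) = jωL/(R + jωL).
Step 3 — Numerator jωL = j·6082; denominator R + jωL = 250 + j6082.
Step 4 — H = 0.9983 + j0.04103.
Step 5 — Magnitude: |H| = 0.9992 (-0.0 dB); phase: φ = 2.4°.

|H| = 0.9992 (-0.0 dB), φ = 2.4°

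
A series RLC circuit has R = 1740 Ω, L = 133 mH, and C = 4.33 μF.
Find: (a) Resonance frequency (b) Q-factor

Step 1 — Resonance condition Im(Z)=0 gives ω₀ = 1/√(LC).
Step 2 — ω₀ = 1/√(0.133·4.33e-06) = 1318 rad/s.
Step 3 — f₀ = ω₀/(2π) = 209.7 Hz.
Step 4 — Series Q: Q = ω₀L/R = 1318·0.133/1740 = 0.1007.

(a) f₀ = 209.7 Hz  (b) Q = 0.1007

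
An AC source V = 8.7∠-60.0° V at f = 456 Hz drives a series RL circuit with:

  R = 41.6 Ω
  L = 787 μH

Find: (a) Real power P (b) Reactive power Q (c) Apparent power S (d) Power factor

Step 1 — Angular frequency: ω = 2π·f = 2π·456 = 2865 rad/s.
Step 2 — Component impedances:
  R: Z = R = 41.6 Ω
  L: Z = jωL = j·2865·0.000787 = 0 + j2.255 Ω
Step 3 — Series combination: Z_total = R + L = 41.6 + j2.255 Ω = 41.66∠3.1° Ω.
Step 4 — Source phasor: V = 8.7∠-60.0° V = 4.35 - j7.534 V.
Step 5 — Current: I = V / Z = 0.09447 - j0.1862 A = 0.2088∠-63.1° A.
Step 6 — Complex power: S = V·I* = 1.814 + j0.09833 VA.
Step 7 — Real power: P = Re(S) = 1.814 W.
Step 8 — Reactive power: Q = Im(S) = 0.09833 VAR.
Step 9 — Apparent power: |S| = 1.817 VA.
Step 10 — Power factor: PF = P/|S| = 0.9985 (lagging).

(a) P = 1.814 W  (b) Q = 0.09833 VAR  (c) S = 1.817 VA  (d) PF = 0.9985 (lagging)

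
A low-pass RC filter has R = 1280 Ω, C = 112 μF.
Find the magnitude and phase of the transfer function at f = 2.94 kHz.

Step 1 — Angular frequency: ω = 2π·2940 = 1.847e+04 rad/s.
Step 2 — Transfer function: H(jω) = 1/(1 + jωRC).
Step 3 — Denominator: 1 + jωRC = 1 + j·1.847e+04·1280·0.000112 = 1 + j2648.
Step 4 — H = 1.426e-07 - j0.0003776.
Step 5 — Magnitude: |H| = 0.0003776 (-68.5 dB); phase: φ = -90.0°.

|H| = 0.0003776 (-68.5 dB), φ = -90.0°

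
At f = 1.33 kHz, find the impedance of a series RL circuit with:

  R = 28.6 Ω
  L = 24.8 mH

Step 1 — Angular frequency: ω = 2π·f = 2π·1330 = 8357 rad/s.
Step 2 — Component impedances:
  R: Z = R = 28.6 Ω
  L: Z = jωL = j·8357·0.0248 = 0 + j207.2 Ω
Step 3 — Series combination: Z_total = R + L = 28.6 + j207.2 Ω = 209.2∠82.1° Ω.

Z = 28.6 + j207.2 Ω = 209.2∠82.1° Ω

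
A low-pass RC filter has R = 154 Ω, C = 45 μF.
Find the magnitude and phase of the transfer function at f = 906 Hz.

Step 1 — Angular frequency: ω = 2π·906 = 5693 rad/s.
Step 2 — Transfer function: H(jω) = 1/(1 + jωRC).
Step 3 — Denominator: 1 + jωRC = 1 + j·5693·154·4.5e-05 = 1 + j39.45.
Step 4 — H = 0.0006422 - j0.02533.
Step 5 — Magnitude: |H| = 0.02534 (-31.9 dB); phase: φ = -88.5°.

|H| = 0.02534 (-31.9 dB), φ = -88.5°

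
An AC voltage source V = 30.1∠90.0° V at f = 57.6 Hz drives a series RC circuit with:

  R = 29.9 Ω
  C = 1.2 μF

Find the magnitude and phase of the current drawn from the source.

Step 1 — Angular frequency: ω = 2π·f = 2π·57.6 = 361.9 rad/s.
Step 2 — Component impedances:
  R: Z = R = 29.9 Ω
  C: Z = 1/(jωC) = -j/(ω·C) = 0 - j2303 Ω
Step 3 — Series combination: Z_total = R + C = 29.9 - j2303 Ω = 2303∠-89.3° Ω.
Step 4 — Source phasor: V = 30.1∠90.0° V = 0 + j30.1 V.
Step 5 — Ohm's law: I = V / Z_total = (0 + j30.1) / (29.9 - j2303) = -0.01307 + j0.0001697 A.
Step 6 — Convert to polar: |I| = 0.01307 A, ∠I = 179.3°.

I = 0.01307∠179.3° A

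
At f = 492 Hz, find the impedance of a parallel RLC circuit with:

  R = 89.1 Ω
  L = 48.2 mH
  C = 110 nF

Step 1 — Angular frequency: ω = 2π·f = 2π·492 = 3091 rad/s.
Step 2 — Component impedances:
  R: Z = R = 89.1 Ω
  L: Z = jωL = j·3091·0.0482 = 0 + j149 Ω
  C: Z = 1/(jωC) = -j/(ω·C) = 0 - j2941 Ω
Step 3 — Parallel combination: 1/Z_total = 1/R + 1/L + 1/C; Z_total = 67.38 + j38.25 Ω = 77.49∠29.6° Ω.

Z = 67.38 + j38.25 Ω = 77.49∠29.6° Ω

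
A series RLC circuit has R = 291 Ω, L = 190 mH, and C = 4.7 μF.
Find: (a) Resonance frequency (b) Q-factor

Step 1 — Resonance condition Im(Z)=0 gives ω₀ = 1/√(LC).
Step 2 — ω₀ = 1/√(0.19·4.7e-06) = 1058 rad/s.
Step 3 — f₀ = ω₀/(2π) = 168.4 Hz.
Step 4 — Series Q: Q = ω₀L/R = 1058·0.19/291 = 0.6909.

(a) f₀ = 168.4 Hz  (b) Q = 0.6909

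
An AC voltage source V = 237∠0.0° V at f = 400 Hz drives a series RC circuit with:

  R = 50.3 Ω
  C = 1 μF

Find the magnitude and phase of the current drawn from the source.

Step 1 — Angular frequency: ω = 2π·f = 2π·400 = 2513 rad/s.
Step 2 — Component impedances:
  R: Z = R = 50.3 Ω
  C: Z = 1/(jωC) = -j/(ω·C) = 0 - j397.9 Ω
Step 3 — Series combination: Z_total = R + C = 50.3 - j397.9 Ω = 401.1∠-82.8° Ω.
Step 4 — Source phasor: V = 237∠0.0° V = 237 V.
Step 5 — Ohm's law: I = V / Z_total = (237) / (50.3 - j397.9) = 0.07412 + j0.5863 A.
Step 6 — Convert to polar: |I| = 0.5909 A, ∠I = 82.8°.

I = 0.5909∠82.8° A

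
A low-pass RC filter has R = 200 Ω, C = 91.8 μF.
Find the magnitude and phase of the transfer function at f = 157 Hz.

Step 1 — Angular frequency: ω = 2π·157 = 986.5 rad/s.
Step 2 — Transfer function: H(jω) = 1/(1 + jωRC).
Step 3 — Denominator: 1 + jωRC = 1 + j·986.5·200·9.18e-05 = 1 + j18.11.
Step 4 — H = 0.003039 - j0.05505.
Step 5 — Magnitude: |H| = 0.05513 (-25.2 dB); phase: φ = -86.8°.

|H| = 0.05513 (-25.2 dB), φ = -86.8°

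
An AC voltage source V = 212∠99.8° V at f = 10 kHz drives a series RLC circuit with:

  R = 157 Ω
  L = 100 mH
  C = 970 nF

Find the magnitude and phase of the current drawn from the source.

Step 1 — Angular frequency: ω = 2π·f = 2π·1e+04 = 6.283e+04 rad/s.
Step 2 — Component impedances:
  R: Z = R = 157 Ω
  L: Z = jωL = j·6.283e+04·0.1 = 0 + j6283 Ω
  C: Z = 1/(jωC) = -j/(ω·C) = 0 - j16.41 Ω
Step 3 — Series combination: Z_total = R + L + C = 157 + j6267 Ω = 6269∠88.6° Ω.
Step 4 — Source phasor: V = 212∠99.8° V = -36.08 + j208.9 V.
Step 5 — Ohm's law: I = V / Z_total = (-36.08 + j208.9) / (157 + j6267) = 0.03317 + j0.006589 A.
Step 6 — Convert to polar: |I| = 0.03382 A, ∠I = 11.2°.

I = 0.03382∠11.2° A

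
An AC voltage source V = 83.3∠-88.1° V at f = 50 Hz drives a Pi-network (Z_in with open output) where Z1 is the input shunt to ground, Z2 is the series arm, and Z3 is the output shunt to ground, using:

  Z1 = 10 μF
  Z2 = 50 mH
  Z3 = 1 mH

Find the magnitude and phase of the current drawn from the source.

Step 1 — Angular frequency: ω = 2π·f = 2π·50 = 314.2 rad/s.
Step 2 — Component impedances:
  Z1: Z = 1/(jωC) = -j/(ω·C) = 0 - j318.3 Ω
  Z2: Z = jωL = j·314.2·0.05 = 0 + j15.71 Ω
  Z3: Z = jωL = j·314.2·0.001 = 0 + j0.3142 Ω
Step 3 — With open output, the series arm Z2 and the output shunt Z3 appear in series to ground: Z2 + Z3 = 0 + j16.02 Ω.
Step 4 — Parallel with input shunt Z1: Z_in = Z1 || (Z2 + Z3) = 0 + j16.87 Ω = 16.87∠90.0° Ω.
Step 5 — Source phasor: V = 83.3∠-88.1° V = 2.762 - j83.25 V.
Step 6 — Ohm's law: I = V / Z_total = (2.762 - j83.25) / (0 + j16.87) = -4.935 - j0.1637 A.
Step 7 — Convert to polar: |I| = 4.937 A, ∠I = -178.1°.

I = 4.937∠-178.1° A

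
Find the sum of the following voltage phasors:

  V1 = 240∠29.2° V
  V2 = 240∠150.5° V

Step 1 — Convert each phasor to rectangular form:
  V1 = 240·(cos(29.2°) + j·sin(29.2°)) = 209.5 + j117.1 V
  V2 = 240·(cos(150.5°) + j·sin(150.5°)) = -208.9 + j118.2 V
Step 2 — Sum components: V_total = 0.6159 + j235.3 V.
Step 3 — Convert to polar: |V_total| = 235.3 V, ∠V_total = 89.9°.

V_total = 235.3∠89.9° V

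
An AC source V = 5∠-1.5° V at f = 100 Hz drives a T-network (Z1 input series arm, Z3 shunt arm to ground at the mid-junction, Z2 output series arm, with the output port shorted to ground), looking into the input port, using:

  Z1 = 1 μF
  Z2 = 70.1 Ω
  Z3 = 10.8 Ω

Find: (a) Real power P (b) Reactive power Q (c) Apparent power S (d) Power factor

Step 1 — Angular frequency: ω = 2π·f = 2π·100 = 628.3 rad/s.
Step 2 — Component impedances:
  Z1: Z = 1/(jωC) = -j/(ω·C) = 0 - j1592 Ω
  Z2: Z = R = 70.1 Ω
  Z3: Z = R = 10.8 Ω
Step 3 — With the output port shorted to ground, the output series arm Z2 runs from the junction to ground; the shunt arm Z3 also runs from the junction to ground. They appear in parallel: Z3 || Z2 = 9.358 Ω.
Step 4 — Series with input arm Z1: Z_in = Z1 + (Z3 || Z2) = 9.358 - j1592 Ω = 1592∠-89.7° Ω.
Step 5 — Source phasor: V = 5∠-1.5° V = 4.998 - j0.1309 V.
Step 6 — Current: I = V / Z = 0.0001007 + j0.00314 A = 0.003142∠88.2° A.
Step 7 — Complex power: S = V·I* = 9.236e-05 - j0.01571 VA.
Step 8 — Real power: P = Re(S) = 9.236e-05 W.
Step 9 — Reactive power: Q = Im(S) = -0.01571 VAR.
Step 10 — Apparent power: |S| = 0.01571 VA.
Step 11 — Power factor: PF = P/|S| = 0.00588 (leading).

(a) P = 9.236e-05 W  (b) Q = -0.01571 VAR  (c) S = 0.01571 VA  (d) PF = 0.00588 (leading)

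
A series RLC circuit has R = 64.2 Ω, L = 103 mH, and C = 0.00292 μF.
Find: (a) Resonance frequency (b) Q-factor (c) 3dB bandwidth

Step 1 — Resonance condition Im(Z)=0 gives ω₀ = 1/√(LC).
Step 2 — ω₀ = 1/√(0.103·2.92e-09) = 5.766e+04 rad/s.
Step 3 — f₀ = ω₀/(2π) = 9177 Hz.
Step 4 — Series Q: Q = ω₀L/R = 5.766e+04·0.103/64.2 = 92.51.
Step 5 — 3dB bandwidth: Δω = ω₀/Q = 623.3 rad/s; BW = Δω/(2π) = 99.2 Hz.

(a) f₀ = 9177 Hz  (b) Q = 92.51  (c) BW = 99.2 Hz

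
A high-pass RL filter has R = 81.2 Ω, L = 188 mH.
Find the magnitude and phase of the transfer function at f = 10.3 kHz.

Step 1 — Angular frequency: ω = 2π·1.03e+04 = 6.472e+04 rad/s.
Step 2 — Transfer function: H(jω) = jωL/(R + jωL).
Step 3 — Numerator jωL = j·1.217e+04; denominator R + jωL = 81.2 + j1.217e+04.
Step 4 — H = 1 + j0.006674.
Step 5 — Magnitude: |H| = 1 (-0.0 dB); phase: φ = 0.4°.

|H| = 1 (-0.0 dB), φ = 0.4°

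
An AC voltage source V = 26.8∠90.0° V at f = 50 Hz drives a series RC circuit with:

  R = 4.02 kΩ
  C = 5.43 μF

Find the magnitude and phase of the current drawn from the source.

Step 1 — Angular frequency: ω = 2π·f = 2π·50 = 314.2 rad/s.
Step 2 — Component impedances:
  R: Z = R = 4020 Ω
  C: Z = 1/(jωC) = -j/(ω·C) = 0 - j586.2 Ω
Step 3 — Series combination: Z_total = R + C = 4020 - j586.2 Ω = 4063∠-8.3° Ω.
Step 4 — Source phasor: V = 26.8∠90.0° V = 0 + j26.8 V.
Step 5 — Ohm's law: I = V / Z_total = (0 + j26.8) / (4020 - j586.2) = -0.0009519 + j0.006528 A.
Step 6 — Convert to polar: |I| = 0.006597 A, ∠I = 98.3°.

I = 0.006597∠98.3° A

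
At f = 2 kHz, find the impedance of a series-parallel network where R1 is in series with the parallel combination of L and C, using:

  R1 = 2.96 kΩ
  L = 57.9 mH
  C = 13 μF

Step 1 — Angular frequency: ω = 2π·f = 2π·2000 = 1.257e+04 rad/s.
Step 2 — Component impedances:
  R1: Z = R = 2960 Ω
  L: Z = jωL = j·1.257e+04·0.0579 = 0 + j727.6 Ω
  C: Z = 1/(jωC) = -j/(ω·C) = 0 - j6.121 Ω
Step 3 — Parallel branch: L || C = 1/(1/L + 1/C) = 0 - j6.173 Ω.
Step 4 — Series with R1: Z_total = R1 + (L || C) = 2960 - j6.173 Ω = 2960∠-0.1° Ω.

Z = 2960 - j6.173 Ω = 2960∠-0.1° Ω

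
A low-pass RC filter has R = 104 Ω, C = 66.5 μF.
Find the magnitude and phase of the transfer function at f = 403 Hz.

Step 1 — Angular frequency: ω = 2π·403 = 2532 rad/s.
Step 2 — Transfer function: H(jω) = 1/(1 + jωRC).
Step 3 — Denominator: 1 + jωRC = 1 + j·2532·104·6.65e-05 = 1 + j17.51.
Step 4 — H = 0.00325 - j0.05692.
Step 5 — Magnitude: |H| = 0.05701 (-24.9 dB); phase: φ = -86.7°.

|H| = 0.05701 (-24.9 dB), φ = -86.7°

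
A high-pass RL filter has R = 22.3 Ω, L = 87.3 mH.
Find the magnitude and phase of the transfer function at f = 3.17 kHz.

Step 1 — Angular frequency: ω = 2π·3170 = 1.992e+04 rad/s.
Step 2 — Transfer function: H(jω) = jωL/(R + jωL).
Step 3 — Numerator jωL = j·1739; denominator R + jωL = 22.3 + j1739.
Step 4 — H = 0.9998 + j0.01282.
Step 5 — Magnitude: |H| = 0.9999 (-0.0 dB); phase: φ = 0.7°.

|H| = 0.9999 (-0.0 dB), φ = 0.7°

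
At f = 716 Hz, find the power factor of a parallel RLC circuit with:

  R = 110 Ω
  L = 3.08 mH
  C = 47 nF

Step 1 — Angular frequency: ω = 2π·f = 2π·716 = 4499 rad/s.
Step 2 — Component impedances:
  R: Z = R = 110 Ω
  L: Z = jωL = j·4499·0.00308 = 0 + j13.86 Ω
  C: Z = 1/(jωC) = -j/(ω·C) = 0 - j4729 Ω
Step 3 — Parallel combination: 1/Z_total = 1/R + 1/L + 1/C; Z_total = 1.728 + j13.68 Ω = 13.79∠82.8° Ω.
Step 4 — Power factor: PF = cos(φ) = Re(Z)/|Z| = 1.728/13.79 = 0.1253.
Step 5 — Type: Im(Z) = 13.68 ⇒ lagging (phase φ = 82.8°).

PF = 0.1253 (lagging, φ = 82.8°)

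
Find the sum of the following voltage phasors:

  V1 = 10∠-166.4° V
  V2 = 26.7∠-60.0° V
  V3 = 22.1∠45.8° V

Step 1 — Convert each phasor to rectangular form:
  V1 = 10·(cos(-166.4°) + j·sin(-166.4°)) = -9.72 - j2.351 V
  V2 = 26.7·(cos(-60.0°) + j·sin(-60.0°)) = 13.35 - j23.12 V
  V3 = 22.1·(cos(45.8°) + j·sin(45.8°)) = 15.41 + j15.84 V
Step 2 — Sum components: V_total = 19.04 - j9.631 V.
Step 3 — Convert to polar: |V_total| = 21.34 V, ∠V_total = -26.8°.

V_total = 21.34∠-26.8° V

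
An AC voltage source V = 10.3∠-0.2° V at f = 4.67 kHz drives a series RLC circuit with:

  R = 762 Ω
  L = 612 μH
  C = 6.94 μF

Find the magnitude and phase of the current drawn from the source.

Step 1 — Angular frequency: ω = 2π·f = 2π·4670 = 2.934e+04 rad/s.
Step 2 — Component impedances:
  R: Z = R = 762 Ω
  L: Z = jωL = j·2.934e+04·0.000612 = 0 + j17.96 Ω
  C: Z = 1/(jωC) = -j/(ω·C) = 0 - j4.911 Ω
Step 3 — Series combination: Z_total = R + L + C = 762 + j13.05 Ω = 762.1∠1.0° Ω.
Step 4 — Source phasor: V = 10.3∠-0.2° V = 10.3 - j0.03595 V.
Step 5 — Ohm's law: I = V / Z_total = (10.3 - j0.03595) / (762 + j13.05) = 0.01351 - j0.0002785 A.
Step 6 — Convert to polar: |I| = 0.01352 A, ∠I = -1.2°.

I = 0.01352∠-1.2° A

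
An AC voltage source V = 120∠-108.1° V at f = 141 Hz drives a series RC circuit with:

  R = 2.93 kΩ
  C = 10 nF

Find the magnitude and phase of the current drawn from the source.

Step 1 — Angular frequency: ω = 2π·f = 2π·141 = 885.9 rad/s.
Step 2 — Component impedances:
  R: Z = R = 2930 Ω
  C: Z = 1/(jωC) = -j/(ω·C) = 0 - j1.129e+05 Ω
Step 3 — Series combination: Z_total = R + C = 2930 - j1.129e+05 Ω = 1.129e+05∠-88.5° Ω.
Step 4 — Source phasor: V = 120∠-108.1° V = -37.28 - j114.1 V.
Step 5 — Ohm's law: I = V / Z_total = (-37.28 - j114.1) / (2930 - j1.129e+05) = 0.001001 - j0.0003563 A.
Step 6 — Convert to polar: |I| = 0.001063 A, ∠I = -19.6°.

I = 0.001063∠-19.6° A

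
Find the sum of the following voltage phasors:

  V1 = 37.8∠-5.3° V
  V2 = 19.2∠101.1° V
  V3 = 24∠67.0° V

Step 1 — Convert each phasor to rectangular form:
  V1 = 37.8·(cos(-5.3°) + j·sin(-5.3°)) = 37.64 - j3.492 V
  V2 = 19.2·(cos(101.1°) + j·sin(101.1°)) = -3.696 + j18.84 V
  V3 = 24·(cos(67.0°) + j·sin(67.0°)) = 9.378 + j22.09 V
Step 2 — Sum components: V_total = 43.32 + j37.44 V.
Step 3 — Convert to polar: |V_total| = 57.26 V, ∠V_total = 40.8°.

V_total = 57.26∠40.8° V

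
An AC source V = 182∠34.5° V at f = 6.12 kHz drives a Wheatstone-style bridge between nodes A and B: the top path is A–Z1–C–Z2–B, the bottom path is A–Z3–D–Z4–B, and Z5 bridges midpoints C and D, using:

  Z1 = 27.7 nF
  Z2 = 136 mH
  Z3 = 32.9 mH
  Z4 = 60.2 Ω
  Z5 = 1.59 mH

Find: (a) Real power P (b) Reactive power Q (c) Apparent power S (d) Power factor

Step 1 — Angular frequency: ω = 2π·f = 2π·6120 = 3.845e+04 rad/s.
Step 2 — Component impedances:
  Z1: Z = 1/(jωC) = -j/(ω·C) = 0 - j938.8 Ω
  Z2: Z = jωL = j·3.845e+04·0.136 = 0 + j5230 Ω
  Z3: Z = jωL = j·3.845e+04·0.0329 = 0 + j1265 Ω
  Z4: Z = R = 60.2 Ω
  Z5: Z = jωL = j·3.845e+04·0.00159 = 0 + j61.14 Ω
Step 3 — Bridge requires nodal analysis (the Z5 bridge couples midpoints C and D, so the two paths cannot be reduced to a simple series/parallel combination). Setting node B to ground and injecting 1 A at node A, the 3-node admittance system at A, C, D solves to V_A = Z_AB = 55.73 - j2873 Ω = 2874∠-88.9° Ω.
Step 4 — Source phasor: V = 182∠34.5° V = 150 + j103.1 V.
Step 5 — Current: I = V / Z = -0.03485 + j0.05288 A = 0.06334∠123.4° A.
Step 6 — Complex power: S = V·I* = 0.2235 - j11.52 VA.
Step 7 — Real power: P = Re(S) = 0.2235 W.
Step 8 — Reactive power: Q = Im(S) = -11.52 VAR.
Step 9 — Apparent power: |S| = 11.53 VA.
Step 10 — Power factor: PF = P/|S| = 0.01939 (leading).

(a) P = 0.2235 W  (b) Q = -11.52 VAR  (c) S = 11.53 VA  (d) PF = 0.01939 (leading)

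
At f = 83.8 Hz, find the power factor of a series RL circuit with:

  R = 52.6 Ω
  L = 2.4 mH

Step 1 — Angular frequency: ω = 2π·f = 2π·83.8 = 526.5 rad/s.
Step 2 — Component impedances:
  R: Z = R = 52.6 Ω
  L: Z = jωL = j·526.5·0.0024 = 0 + j1.264 Ω
Step 3 — Series combination: Z_total = R + L = 52.6 + j1.264 Ω = 52.62∠1.4° Ω.
Step 4 — Power factor: PF = cos(φ) = Re(Z)/|Z| = 52.6/52.615 = 0.9997.
Step 5 — Type: Im(Z) = 1.264 ⇒ lagging (phase φ = 1.4°).

PF = 0.9997 (lagging, φ = 1.4°)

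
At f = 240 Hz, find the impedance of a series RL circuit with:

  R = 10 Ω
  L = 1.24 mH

Step 1 — Angular frequency: ω = 2π·f = 2π·240 = 1508 rad/s.
Step 2 — Component impedances:
  R: Z = R = 10 Ω
  L: Z = jωL = j·1508·0.00124 = 0 + j1.87 Ω
Step 3 — Series combination: Z_total = R + L = 10 + j1.87 Ω = 10.17∠10.6° Ω.

Z = 10 + j1.87 Ω = 10.17∠10.6° Ω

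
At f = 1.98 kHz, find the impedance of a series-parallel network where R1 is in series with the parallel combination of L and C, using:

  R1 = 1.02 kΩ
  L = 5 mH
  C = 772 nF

Step 1 — Angular frequency: ω = 2π·f = 2π·1980 = 1.244e+04 rad/s.
Step 2 — Component impedances:
  R1: Z = R = 1020 Ω
  L: Z = jωL = j·1.244e+04·0.005 = 0 + j62.2 Ω
  C: Z = 1/(jωC) = -j/(ω·C) = 0 - j104.1 Ω
Step 3 — Parallel branch: L || C = 1/(1/L + 1/C) = 0 + j154.5 Ω.
Step 4 — Series with R1: Z_total = R1 + (L || C) = 1020 + j154.5 Ω = 1032∠8.6° Ω.

Z = 1020 + j154.5 Ω = 1032∠8.6° Ω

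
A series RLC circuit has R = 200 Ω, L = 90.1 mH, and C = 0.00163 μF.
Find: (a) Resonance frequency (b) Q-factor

Step 1 — Resonance condition Im(Z)=0 gives ω₀ = 1/√(LC).
Step 2 — ω₀ = 1/√(0.0901·1.63e-09) = 8.252e+04 rad/s.
Step 3 — f₀ = ω₀/(2π) = 1.313e+04 Hz.
Step 4 — Series Q: Q = ω₀L/R = 8.252e+04·0.0901/200 = 37.17.

(a) f₀ = 1.313e+04 Hz  (b) Q = 37.17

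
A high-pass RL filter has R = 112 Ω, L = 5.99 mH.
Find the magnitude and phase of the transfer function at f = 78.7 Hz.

Step 1 — Angular frequency: ω = 2π·78.7 = 494.5 rad/s.
Step 2 — Transfer function: H(jω) = jωL/(R + jωL).
Step 3 — Numerator jωL = j·2.962; denominator R + jωL = 112 + j2.962.
Step 4 — H = 0.0006989 + j0.02643.
Step 5 — Magnitude: |H| = 0.02644 (-31.6 dB); phase: φ = 88.5°.

|H| = 0.02644 (-31.6 dB), φ = 88.5°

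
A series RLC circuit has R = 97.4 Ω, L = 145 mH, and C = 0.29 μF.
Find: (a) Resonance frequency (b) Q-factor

Step 1 — Resonance condition Im(Z)=0 gives ω₀ = 1/√(LC).
Step 2 — ω₀ = 1/√(0.145·2.9e-07) = 4877 rad/s.
Step 3 — f₀ = ω₀/(2π) = 776.1 Hz.
Step 4 — Series Q: Q = ω₀L/R = 4877·0.145/97.4 = 7.26.

(a) f₀ = 776.1 Hz  (b) Q = 7.26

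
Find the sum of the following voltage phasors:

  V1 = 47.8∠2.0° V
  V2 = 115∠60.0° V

Step 1 — Convert each phasor to rectangular form:
  V1 = 47.8·(cos(2.0°) + j·sin(2.0°)) = 47.77 + j1.668 V
  V2 = 115·(cos(60.0°) + j·sin(60.0°)) = 57.5 + j99.59 V
Step 2 — Sum components: V_total = 105.3 + j101.3 V.
Step 3 — Convert to polar: |V_total| = 146.1 V, ∠V_total = 43.9°.

V_total = 146.1∠43.9° V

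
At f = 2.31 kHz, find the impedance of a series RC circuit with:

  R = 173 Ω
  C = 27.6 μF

Step 1 — Angular frequency: ω = 2π·f = 2π·2310 = 1.451e+04 rad/s.
Step 2 — Component impedances:
  R: Z = R = 173 Ω
  C: Z = 1/(jωC) = -j/(ω·C) = 0 - j2.496 Ω
Step 3 — Series combination: Z_total = R + C = 173 - j2.496 Ω = 173∠-0.8° Ω.

Z = 173 - j2.496 Ω = 173∠-0.8° Ω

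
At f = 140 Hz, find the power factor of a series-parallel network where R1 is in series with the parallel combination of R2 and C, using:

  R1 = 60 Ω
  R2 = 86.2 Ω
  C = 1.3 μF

Step 1 — Angular frequency: ω = 2π·f = 2π·140 = 879.6 rad/s.
Step 2 — Component impedances:
  R1: Z = R = 60 Ω
  R2: Z = R = 86.2 Ω
  C: Z = 1/(jωC) = -j/(ω·C) = 0 - j874.5 Ω
Step 3 — Parallel branch: R2 || C = 1/(1/R2 + 1/C) = 85.37 - j8.415 Ω.
Step 4 — Series with R1: Z_total = R1 + (R2 || C) = 145.4 - j8.415 Ω = 145.6∠-3.3° Ω.
Step 5 — Power factor: PF = cos(φ) = Re(Z)/|Z| = 145.37/145.614 = 0.9983.
Step 6 — Type: Im(Z) = -8.415 ⇒ leading (phase φ = -3.3°).

PF = 0.9983 (leading, φ = -3.3°)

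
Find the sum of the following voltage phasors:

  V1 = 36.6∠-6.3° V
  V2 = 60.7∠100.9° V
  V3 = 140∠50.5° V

Step 1 — Convert each phasor to rectangular form:
  V1 = 36.6·(cos(-6.3°) + j·sin(-6.3°)) = 36.38 - j4.016 V
  V2 = 60.7·(cos(100.9°) + j·sin(100.9°)) = -11.48 + j59.6 V
  V3 = 140·(cos(50.5°) + j·sin(50.5°)) = 89.05 + j108 V
Step 2 — Sum components: V_total = 114 + j163.6 V.
Step 3 — Convert to polar: |V_total| = 199.4 V, ∠V_total = 55.1°.

V_total = 199.4∠55.1° V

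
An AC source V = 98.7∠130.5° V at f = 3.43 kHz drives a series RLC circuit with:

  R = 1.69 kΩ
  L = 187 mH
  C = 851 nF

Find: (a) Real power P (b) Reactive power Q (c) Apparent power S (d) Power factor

Step 1 — Angular frequency: ω = 2π·f = 2π·3430 = 2.155e+04 rad/s.
Step 2 — Component impedances:
  R: Z = R = 1690 Ω
  L: Z = jωL = j·2.155e+04·0.187 = 0 + j4030 Ω
  C: Z = 1/(jωC) = -j/(ω·C) = 0 - j54.53 Ω
Step 3 — Series combination: Z_total = R + L + C = 1690 + j3976 Ω = 4320∠67.0° Ω.
Step 4 — Source phasor: V = 98.7∠130.5° V = -64.1 + j75.05 V.
Step 5 — Current: I = V / Z = 0.01018 + j0.02045 A = 0.02285∠63.5° A.
Step 6 — Complex power: S = V·I* = 0.8822 + j2.075 VA.
Step 7 — Real power: P = Re(S) = 0.8822 W.
Step 8 — Reactive power: Q = Im(S) = 2.075 VAR.
Step 9 — Apparent power: |S| = 2.255 VA.
Step 10 — Power factor: PF = P/|S| = 0.3912 (lagging).

(a) P = 0.8822 W  (b) Q = 2.075 VAR  (c) S = 2.255 VA  (d) PF = 0.3912 (lagging)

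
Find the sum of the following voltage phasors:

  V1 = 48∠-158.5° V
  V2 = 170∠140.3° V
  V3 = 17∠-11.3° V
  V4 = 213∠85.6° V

Step 1 — Convert each phasor to rectangular form:
  V1 = 48·(cos(-158.5°) + j·sin(-158.5°)) = -44.66 - j17.59 V
  V2 = 170·(cos(140.3°) + j·sin(140.3°)) = -130.8 + j108.6 V
  V3 = 17·(cos(-11.3°) + j·sin(-11.3°)) = 16.67 - j3.331 V
  V4 = 213·(cos(85.6°) + j·sin(85.6°)) = 16.34 + j212.4 V
Step 2 — Sum components: V_total = -142.4 + j300 V.
Step 3 — Convert to polar: |V_total| = 332.1 V, ∠V_total = 115.4°.

V_total = 332.1∠115.4° V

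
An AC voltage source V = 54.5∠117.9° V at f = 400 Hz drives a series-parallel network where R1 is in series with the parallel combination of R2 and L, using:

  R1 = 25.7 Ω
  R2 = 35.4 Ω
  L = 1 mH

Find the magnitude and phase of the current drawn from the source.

Step 1 — Angular frequency: ω = 2π·f = 2π·400 = 2513 rad/s.
Step 2 — Component impedances:
  R1: Z = R = 25.7 Ω
  R2: Z = R = 35.4 Ω
  L: Z = jωL = j·2513·0.001 = 0 + j2.513 Ω
Step 3 — Parallel branch: R2 || L = 1/(1/R2 + 1/L) = 0.1775 + j2.501 Ω.
Step 4 — Series with R1: Z_total = R1 + (R2 || L) = 25.88 + j2.501 Ω = 26∠5.5° Ω.
Step 5 — Source phasor: V = 54.5∠117.9° V = -25.5 + j48.17 V.
Step 6 — Ohm's law: I = V / Z_total = (-25.5 + j48.17) / (25.88 + j2.501) = -0.7982 + j1.938 A.
Step 7 — Convert to polar: |I| = 2.096 A, ∠I = 112.4°.

I = 2.096∠112.4° A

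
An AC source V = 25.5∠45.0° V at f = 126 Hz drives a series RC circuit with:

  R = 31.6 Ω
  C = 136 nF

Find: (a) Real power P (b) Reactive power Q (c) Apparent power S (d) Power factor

Step 1 — Angular frequency: ω = 2π·f = 2π·126 = 791.7 rad/s.
Step 2 — Component impedances:
  R: Z = R = 31.6 Ω
  C: Z = 1/(jωC) = -j/(ω·C) = 0 - j9288 Ω
Step 3 — Series combination: Z_total = R + C = 31.6 - j9288 Ω = 9288∠-89.8° Ω.
Step 4 — Source phasor: V = 25.5∠45.0° V = 18.03 + j18.03 V.
Step 5 — Current: I = V / Z = -0.001935 + j0.001948 A = 0.002746∠134.8° A.
Step 6 — Complex power: S = V·I* = 0.0002382 - j0.07001 VA.
Step 7 — Real power: P = Re(S) = 0.0002382 W.
Step 8 — Reactive power: Q = Im(S) = -0.07001 VAR.
Step 9 — Apparent power: |S| = 0.07001 VA.
Step 10 — Power factor: PF = P/|S| = 0.003402 (leading).

(a) P = 0.0002382 W  (b) Q = -0.07001 VAR  (c) S = 0.07001 VA  (d) PF = 0.003402 (leading)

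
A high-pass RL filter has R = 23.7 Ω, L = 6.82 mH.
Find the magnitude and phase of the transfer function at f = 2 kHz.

Step 1 — Angular frequency: ω = 2π·2000 = 1.257e+04 rad/s.
Step 2 — Transfer function: H(jω) = jωL/(R + jωL).
Step 3 — Numerator jωL = j·85.7; denominator R + jωL = 23.7 + j85.7.
Step 4 — H = 0.929 + j0.2569.
Step 5 — Magnitude: |H| = 0.9638 (-0.3 dB); phase: φ = 15.5°.

|H| = 0.9638 (-0.3 dB), φ = 15.5°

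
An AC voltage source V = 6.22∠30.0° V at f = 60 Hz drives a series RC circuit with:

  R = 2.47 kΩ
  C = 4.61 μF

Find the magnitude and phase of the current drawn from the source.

Step 1 — Angular frequency: ω = 2π·f = 2π·60 = 377 rad/s.
Step 2 — Component impedances:
  R: Z = R = 2470 Ω
  C: Z = 1/(jωC) = -j/(ω·C) = 0 - j575.4 Ω
Step 3 — Series combination: Z_total = R + C = 2470 - j575.4 Ω = 2536∠-13.1° Ω.
Step 4 — Source phasor: V = 6.22∠30.0° V = 5.387 + j3.11 V.
Step 5 — Ohm's law: I = V / Z_total = (5.387 + j3.11) / (2470 - j575.4) = 0.00179 + j0.001676 A.
Step 6 — Convert to polar: |I| = 0.002453 A, ∠I = 43.1°.

I = 0.002453∠43.1° A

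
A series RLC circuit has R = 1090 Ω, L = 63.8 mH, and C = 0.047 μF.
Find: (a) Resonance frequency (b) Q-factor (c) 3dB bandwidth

Step 1 — Resonance: ω₀ = 1/√(LC) = 1/√(0.0638·4.7e-08) = 1.826e+04 rad/s.
Step 2 — f₀ = ω₀/(2π) = 2906 Hz.
Step 3 — Series Q: Q = ω₀L/R = 1.826e+04·0.0638/1090 = 1.069.
Step 4 — Bandwidth: Δω = ω₀/Q = 1.708e+04 rad/s; BW = Δω/(2π) = 2719 Hz.

(a) f₀ = 2906 Hz  (b) Q = 1.069  (c) BW = 2719 Hz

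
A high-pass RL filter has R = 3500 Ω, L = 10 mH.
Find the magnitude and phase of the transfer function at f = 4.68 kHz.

Step 1 — Angular frequency: ω = 2π·4680 = 2.941e+04 rad/s.
Step 2 — Transfer function: H(jω) = jωL/(R + jωL).
Step 3 — Numerator jωL = j·294.1; denominator R + jωL = 3500 + j294.1.
Step 4 — H = 0.007009 + j0.08343.
Step 5 — Magnitude: |H| = 0.08372 (-21.5 dB); phase: φ = 85.2°.

|H| = 0.08372 (-21.5 dB), φ = 85.2°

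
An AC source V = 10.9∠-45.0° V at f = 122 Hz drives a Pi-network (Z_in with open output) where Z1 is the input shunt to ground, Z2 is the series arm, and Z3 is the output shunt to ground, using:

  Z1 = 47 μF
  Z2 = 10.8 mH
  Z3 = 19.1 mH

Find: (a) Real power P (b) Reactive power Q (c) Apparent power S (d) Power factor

Step 1 — Angular frequency: ω = 2π·f = 2π·122 = 766.5 rad/s.
Step 2 — Component impedances:
  Z1: Z = 1/(jωC) = -j/(ω·C) = 0 - j27.76 Ω
  Z2: Z = jωL = j·766.5·0.0108 = 0 + j8.279 Ω
  Z3: Z = jωL = j·766.5·0.0191 = 0 + j14.64 Ω
Step 3 — With open output, the series arm Z2 and the output shunt Z3 appear in series to ground: Z2 + Z3 = 0 + j22.92 Ω.
Step 4 — Parallel with input shunt Z1: Z_in = Z1 || (Z2 + Z3) = 0 + j131.5 Ω = 131.5∠90.0° Ω.
Step 5 — Source phasor: V = 10.9∠-45.0° V = 7.707 - j7.707 V.
Step 6 — Current: I = V / Z = -0.0586 - j0.0586 A = 0.08287∠-135.0° A.
Step 7 — Complex power: S = V·I* = 0 + j0.9033 VA.
Step 8 — Real power: P = Re(S) = 0 W.
Step 9 — Reactive power: Q = Im(S) = 0.9033 VAR.
Step 10 — Apparent power: |S| = 0.9033 VA.
Step 11 — Power factor: PF = P/|S| = 0 (lagging).

(a) P = 0 W  (b) Q = 0.9033 VAR  (c) S = 0.9033 VA  (d) PF = 0 (lagging)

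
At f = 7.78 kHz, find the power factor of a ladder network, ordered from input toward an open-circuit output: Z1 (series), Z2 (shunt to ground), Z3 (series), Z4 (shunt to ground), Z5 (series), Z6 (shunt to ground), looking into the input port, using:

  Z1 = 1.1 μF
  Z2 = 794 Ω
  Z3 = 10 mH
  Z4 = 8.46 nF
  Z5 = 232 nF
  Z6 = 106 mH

Step 1 — Angular frequency: ω = 2π·f = 2π·7780 = 4.888e+04 rad/s.
Step 2 — Component impedances:
  Z1: Z = 1/(jωC) = -j/(ω·C) = 0 - j18.6 Ω
  Z2: Z = R = 794 Ω
  Z3: Z = jωL = j·4.888e+04·0.01 = 0 + j488.8 Ω
  Z4: Z = 1/(jωC) = -j/(ω·C) = 0 - j2418 Ω
  Z5: Z = 1/(jωC) = -j/(ω·C) = 0 - j88.18 Ω
  Z6: Z = jωL = j·4.888e+04·0.106 = 0 + j5182 Ω
Step 3 — Ladder network (open output): work backward from the far end, alternating series and parallel combinations. Z_in = 765.5 - j166.3 Ω = 783.4∠-12.3° Ω.
Step 4 — Power factor: PF = cos(φ) = Re(Z)/|Z| = 765.5/783.4 = 0.9772.
Step 5 — Type: Im(Z) = -166.3 ⇒ leading (phase φ = -12.3°).

PF = 0.9772 (leading, φ = -12.3°)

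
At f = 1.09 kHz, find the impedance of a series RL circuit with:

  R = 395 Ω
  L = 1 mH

Step 1 — Angular frequency: ω = 2π·f = 2π·1090 = 6849 rad/s.
Step 2 — Component impedances:
  R: Z = R = 395 Ω
  L: Z = jωL = j·6849·0.001 = 0 + j6.849 Ω
Step 3 — Series combination: Z_total = R + L = 395 + j6.849 Ω = 395.1∠1.0° Ω.

Z = 395 + j6.849 Ω = 395.1∠1.0° Ω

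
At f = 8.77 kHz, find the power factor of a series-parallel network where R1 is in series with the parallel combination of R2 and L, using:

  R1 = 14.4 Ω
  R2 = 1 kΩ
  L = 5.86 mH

Step 1 — Angular frequency: ω = 2π·f = 2π·8770 = 5.51e+04 rad/s.
Step 2 — Component impedances:
  R1: Z = R = 14.4 Ω
  R2: Z = R = 1000 Ω
  L: Z = jωL = j·5.51e+04·0.00586 = 0 + j322.9 Ω
Step 3 — Parallel branch: R2 || L = 1/(1/R2 + 1/L) = 94.42 + j292.4 Ω.
Step 4 — Series with R1: Z_total = R1 + (R2 || L) = 108.8 + j292.4 Ω = 312∠69.6° Ω.
Step 5 — Power factor: PF = cos(φ) = Re(Z)/|Z| = 108.82/312.01 = 0.3488.
Step 6 — Type: Im(Z) = 292.4 ⇒ lagging (phase φ = 69.6°).

PF = 0.3488 (lagging, φ = 69.6°)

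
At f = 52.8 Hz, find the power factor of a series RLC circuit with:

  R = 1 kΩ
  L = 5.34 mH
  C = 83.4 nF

Step 1 — Angular frequency: ω = 2π·f = 2π·52.8 = 331.8 rad/s.
Step 2 — Component impedances:
  R: Z = R = 1000 Ω
  L: Z = jωL = j·331.8·0.00534 = 0 + j1.772 Ω
  C: Z = 1/(jωC) = -j/(ω·C) = 0 - j3.614e+04 Ω
Step 3 — Series combination: Z_total = R + L + C = 1000 - j3.614e+04 Ω = 3.615e+04∠-88.4° Ω.
Step 4 — Power factor: PF = cos(φ) = Re(Z)/|Z| = 1000/3.615e+04 = 0.02766.
Step 5 — Type: Im(Z) = -3.614e+04 ⇒ leading (phase φ = -88.4°).

PF = 0.02766 (leading, φ = -88.4°)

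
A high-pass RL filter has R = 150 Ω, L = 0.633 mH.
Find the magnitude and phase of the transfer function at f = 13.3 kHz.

Step 1 — Angular frequency: ω = 2π·1.33e+04 = 8.357e+04 rad/s.
Step 2 — Transfer function: H(jω) = jωL/(R + jωL).
Step 3 — Numerator jωL = j·52.9; denominator R + jωL = 150 + j52.9.
Step 4 — H = 0.1106 + j0.3136.
Step 5 — Magnitude: |H| = 0.3326 (-9.6 dB); phase: φ = 70.6°.

|H| = 0.3326 (-9.6 dB), φ = 70.6°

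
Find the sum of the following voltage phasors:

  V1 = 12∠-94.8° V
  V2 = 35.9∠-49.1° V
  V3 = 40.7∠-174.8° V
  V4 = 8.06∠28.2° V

Step 1 — Convert each phasor to rectangular form:
  V1 = 12·(cos(-94.8°) + j·sin(-94.8°)) = -1.004 - j11.96 V
  V2 = 35.9·(cos(-49.1°) + j·sin(-49.1°)) = 23.51 - j27.14 V
  V3 = 40.7·(cos(-174.8°) + j·sin(-174.8°)) = -40.53 - j3.689 V
  V4 = 8.06·(cos(28.2°) + j·sin(28.2°)) = 7.103 + j3.809 V
Step 2 — Sum components: V_total = -10.93 - j38.97 V.
Step 3 — Convert to polar: |V_total| = 40.48 V, ∠V_total = -105.7°.

V_total = 40.48∠-105.7° V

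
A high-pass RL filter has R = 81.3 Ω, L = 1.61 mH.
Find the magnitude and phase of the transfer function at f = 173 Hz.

Step 1 — Angular frequency: ω = 2π·173 = 1087 rad/s.
Step 2 — Transfer function: H(jω) = jωL/(R + jωL).
Step 3 — Numerator jωL = j·1.75; denominator R + jωL = 81.3 + j1.75.
Step 4 — H = 0.0004631 + j0.02152.
Step 5 — Magnitude: |H| = 0.02152 (-33.3 dB); phase: φ = 88.8°.

|H| = 0.02152 (-33.3 dB), φ = 88.8°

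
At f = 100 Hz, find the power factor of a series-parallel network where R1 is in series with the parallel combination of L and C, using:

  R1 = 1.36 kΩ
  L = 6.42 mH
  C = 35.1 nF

Step 1 — Angular frequency: ω = 2π·f = 2π·100 = 628.3 rad/s.
Step 2 — Component impedances:
  R1: Z = R = 1360 Ω
  L: Z = jωL = j·628.3·0.00642 = 0 + j4.034 Ω
  C: Z = 1/(jωC) = -j/(ω·C) = 0 - j4.534e+04 Ω
Step 3 — Parallel branch: L || C = 1/(1/L + 1/C) = 0 + j4.034 Ω.
Step 4 — Series with R1: Z_total = R1 + (L || C) = 1360 + j4.034 Ω = 1360∠0.2° Ω.
Step 5 — Power factor: PF = cos(φ) = Re(Z)/|Z| = 1360/1360 = 1.
Step 6 — Type: Im(Z) = 4.034 ⇒ lagging (phase φ = 0.2°).

PF = 1 (lagging, φ = 0.2°)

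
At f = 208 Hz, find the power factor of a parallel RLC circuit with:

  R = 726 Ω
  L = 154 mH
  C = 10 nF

Step 1 — Angular frequency: ω = 2π·f = 2π·208 = 1307 rad/s.
Step 2 — Component impedances:
  R: Z = R = 726 Ω
  L: Z = jωL = j·1307·0.154 = 0 + j201.3 Ω
  C: Z = 1/(jωC) = -j/(ω·C) = 0 - j7.652e+04 Ω
Step 3 — Parallel combination: 1/Z_total = 1/R + 1/L + 1/C; Z_total = 52.07 + j187.3 Ω = 194.4∠74.5° Ω.
Step 4 — Power factor: PF = cos(φ) = Re(Z)/|Z| = 52.07/194.4 = 0.2678.
Step 5 — Type: Im(Z) = 187.3 ⇒ lagging (phase φ = 74.5°).

PF = 0.2678 (lagging, φ = 74.5°)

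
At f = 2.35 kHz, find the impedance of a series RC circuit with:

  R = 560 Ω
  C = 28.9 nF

Step 1 — Angular frequency: ω = 2π·f = 2π·2350 = 1.477e+04 rad/s.
Step 2 — Component impedances:
  R: Z = R = 560 Ω
  C: Z = 1/(jωC) = -j/(ω·C) = 0 - j2343 Ω
Step 3 — Series combination: Z_total = R + C = 560 - j2343 Ω = 2409∠-76.6° Ω.

Z = 560 - j2343 Ω = 2409∠-76.6° Ω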